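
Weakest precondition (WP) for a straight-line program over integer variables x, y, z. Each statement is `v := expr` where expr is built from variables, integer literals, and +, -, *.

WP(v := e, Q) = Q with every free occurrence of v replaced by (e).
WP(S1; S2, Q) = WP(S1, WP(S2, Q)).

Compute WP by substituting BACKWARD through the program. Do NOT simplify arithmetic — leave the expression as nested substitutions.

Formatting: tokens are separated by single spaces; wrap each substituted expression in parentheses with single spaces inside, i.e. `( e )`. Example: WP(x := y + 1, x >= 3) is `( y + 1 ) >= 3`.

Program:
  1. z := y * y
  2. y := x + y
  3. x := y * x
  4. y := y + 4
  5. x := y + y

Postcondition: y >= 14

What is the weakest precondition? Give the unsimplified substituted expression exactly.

post: y >= 14
stmt 5: x := y + y  -- replace 0 occurrence(s) of x with (y + y)
  => y >= 14
stmt 4: y := y + 4  -- replace 1 occurrence(s) of y with (y + 4)
  => ( y + 4 ) >= 14
stmt 3: x := y * x  -- replace 0 occurrence(s) of x with (y * x)
  => ( y + 4 ) >= 14
stmt 2: y := x + y  -- replace 1 occurrence(s) of y with (x + y)
  => ( ( x + y ) + 4 ) >= 14
stmt 1: z := y * y  -- replace 0 occurrence(s) of z with (y * y)
  => ( ( x + y ) + 4 ) >= 14

Answer: ( ( x + y ) + 4 ) >= 14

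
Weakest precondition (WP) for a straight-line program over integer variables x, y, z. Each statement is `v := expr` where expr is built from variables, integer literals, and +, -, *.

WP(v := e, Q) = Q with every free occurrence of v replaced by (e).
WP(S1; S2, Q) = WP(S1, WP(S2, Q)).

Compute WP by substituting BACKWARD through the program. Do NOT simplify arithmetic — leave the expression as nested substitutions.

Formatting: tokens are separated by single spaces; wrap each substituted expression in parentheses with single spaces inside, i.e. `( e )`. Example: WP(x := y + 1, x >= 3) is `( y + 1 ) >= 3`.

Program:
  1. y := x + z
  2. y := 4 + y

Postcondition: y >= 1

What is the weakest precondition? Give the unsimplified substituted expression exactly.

Answer: ( 4 + ( x + z ) ) >= 1

Derivation:
post: y >= 1
stmt 2: y := 4 + y  -- replace 1 occurrence(s) of y with (4 + y)
  => ( 4 + y ) >= 1
stmt 1: y := x + z  -- replace 1 occurrence(s) of y with (x + z)
  => ( 4 + ( x + z ) ) >= 1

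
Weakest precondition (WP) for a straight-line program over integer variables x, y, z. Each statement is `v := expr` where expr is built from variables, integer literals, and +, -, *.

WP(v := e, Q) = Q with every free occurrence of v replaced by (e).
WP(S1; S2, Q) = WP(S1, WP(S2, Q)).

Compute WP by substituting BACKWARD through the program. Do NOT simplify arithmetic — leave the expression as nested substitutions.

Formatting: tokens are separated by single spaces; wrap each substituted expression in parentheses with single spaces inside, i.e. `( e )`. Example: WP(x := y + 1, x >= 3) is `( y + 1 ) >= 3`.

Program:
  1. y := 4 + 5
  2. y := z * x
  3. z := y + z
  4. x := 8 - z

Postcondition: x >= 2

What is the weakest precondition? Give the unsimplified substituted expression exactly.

Answer: ( 8 - ( ( z * x ) + z ) ) >= 2

Derivation:
post: x >= 2
stmt 4: x := 8 - z  -- replace 1 occurrence(s) of x with (8 - z)
  => ( 8 - z ) >= 2
stmt 3: z := y + z  -- replace 1 occurrence(s) of z with (y + z)
  => ( 8 - ( y + z ) ) >= 2
stmt 2: y := z * x  -- replace 1 occurrence(s) of y with (z * x)
  => ( 8 - ( ( z * x ) + z ) ) >= 2
stmt 1: y := 4 + 5  -- replace 0 occurrence(s) of y with (4 + 5)
  => ( 8 - ( ( z * x ) + z ) ) >= 2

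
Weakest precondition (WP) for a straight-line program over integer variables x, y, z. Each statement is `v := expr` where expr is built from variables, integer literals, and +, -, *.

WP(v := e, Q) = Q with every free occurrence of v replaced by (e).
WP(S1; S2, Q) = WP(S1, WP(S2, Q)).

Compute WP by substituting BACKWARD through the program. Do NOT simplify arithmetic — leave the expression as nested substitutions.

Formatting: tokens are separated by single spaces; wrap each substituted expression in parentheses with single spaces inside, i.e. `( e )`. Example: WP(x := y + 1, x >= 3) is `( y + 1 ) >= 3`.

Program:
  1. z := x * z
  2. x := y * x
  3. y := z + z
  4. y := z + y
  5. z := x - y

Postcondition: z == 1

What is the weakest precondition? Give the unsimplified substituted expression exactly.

post: z == 1
stmt 5: z := x - y  -- replace 1 occurrence(s) of z with (x - y)
  => ( x - y ) == 1
stmt 4: y := z + y  -- replace 1 occurrence(s) of y with (z + y)
  => ( x - ( z + y ) ) == 1
stmt 3: y := z + z  -- replace 1 occurrence(s) of y with (z + z)
  => ( x - ( z + ( z + z ) ) ) == 1
stmt 2: x := y * x  -- replace 1 occurrence(s) of x with (y * x)
  => ( ( y * x ) - ( z + ( z + z ) ) ) == 1
stmt 1: z := x * z  -- replace 3 occurrence(s) of z with (x * z)
  => ( ( y * x ) - ( ( x * z ) + ( ( x * z ) + ( x * z ) ) ) ) == 1

Answer: ( ( y * x ) - ( ( x * z ) + ( ( x * z ) + ( x * z ) ) ) ) == 1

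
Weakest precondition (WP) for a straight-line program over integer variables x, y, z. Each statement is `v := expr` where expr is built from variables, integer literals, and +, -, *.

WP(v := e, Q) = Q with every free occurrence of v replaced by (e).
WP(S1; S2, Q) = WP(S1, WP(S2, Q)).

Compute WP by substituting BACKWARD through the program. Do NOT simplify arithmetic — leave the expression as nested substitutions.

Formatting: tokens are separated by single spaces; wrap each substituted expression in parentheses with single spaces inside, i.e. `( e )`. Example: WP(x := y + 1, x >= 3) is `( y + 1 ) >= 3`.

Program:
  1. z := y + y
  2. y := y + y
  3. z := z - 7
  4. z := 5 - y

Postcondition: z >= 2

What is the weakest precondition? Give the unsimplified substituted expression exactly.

post: z >= 2
stmt 4: z := 5 - y  -- replace 1 occurrence(s) of z with (5 - y)
  => ( 5 - y ) >= 2
stmt 3: z := z - 7  -- replace 0 occurrence(s) of z with (z - 7)
  => ( 5 - y ) >= 2
stmt 2: y := y + y  -- replace 1 occurrence(s) of y with (y + y)
  => ( 5 - ( y + y ) ) >= 2
stmt 1: z := y + y  -- replace 0 occurrence(s) of z with (y + y)
  => ( 5 - ( y + y ) ) >= 2

Answer: ( 5 - ( y + y ) ) >= 2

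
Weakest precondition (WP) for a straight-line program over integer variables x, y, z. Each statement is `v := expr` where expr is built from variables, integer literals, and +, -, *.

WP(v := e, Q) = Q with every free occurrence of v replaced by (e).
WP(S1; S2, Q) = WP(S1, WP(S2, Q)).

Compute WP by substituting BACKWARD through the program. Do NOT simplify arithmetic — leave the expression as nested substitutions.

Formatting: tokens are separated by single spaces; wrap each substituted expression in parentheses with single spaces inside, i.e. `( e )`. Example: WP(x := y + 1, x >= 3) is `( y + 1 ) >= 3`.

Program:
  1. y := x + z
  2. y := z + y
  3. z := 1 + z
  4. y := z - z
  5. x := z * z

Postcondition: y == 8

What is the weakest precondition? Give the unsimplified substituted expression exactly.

post: y == 8
stmt 5: x := z * z  -- replace 0 occurrence(s) of x with (z * z)
  => y == 8
stmt 4: y := z - z  -- replace 1 occurrence(s) of y with (z - z)
  => ( z - z ) == 8
stmt 3: z := 1 + z  -- replace 2 occurrence(s) of z with (1 + z)
  => ( ( 1 + z ) - ( 1 + z ) ) == 8
stmt 2: y := z + y  -- replace 0 occurrence(s) of y with (z + y)
  => ( ( 1 + z ) - ( 1 + z ) ) == 8
stmt 1: y := x + z  -- replace 0 occurrence(s) of y with (x + z)
  => ( ( 1 + z ) - ( 1 + z ) ) == 8

Answer: ( ( 1 + z ) - ( 1 + z ) ) == 8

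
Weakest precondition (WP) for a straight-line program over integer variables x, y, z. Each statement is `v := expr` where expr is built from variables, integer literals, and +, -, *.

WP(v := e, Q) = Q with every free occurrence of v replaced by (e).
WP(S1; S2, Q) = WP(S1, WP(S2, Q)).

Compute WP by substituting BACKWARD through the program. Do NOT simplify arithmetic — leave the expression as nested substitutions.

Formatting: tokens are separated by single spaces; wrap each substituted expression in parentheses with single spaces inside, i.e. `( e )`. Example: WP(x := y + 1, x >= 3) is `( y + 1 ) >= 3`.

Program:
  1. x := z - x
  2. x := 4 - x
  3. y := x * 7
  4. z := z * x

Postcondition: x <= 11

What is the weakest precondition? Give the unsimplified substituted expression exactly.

Answer: ( 4 - ( z - x ) ) <= 11

Derivation:
post: x <= 11
stmt 4: z := z * x  -- replace 0 occurrence(s) of z with (z * x)
  => x <= 11
stmt 3: y := x * 7  -- replace 0 occurrence(s) of y with (x * 7)
  => x <= 11
stmt 2: x := 4 - x  -- replace 1 occurrence(s) of x with (4 - x)
  => ( 4 - x ) <= 11
stmt 1: x := z - x  -- replace 1 occurrence(s) of x with (z - x)
  => ( 4 - ( z - x ) ) <= 11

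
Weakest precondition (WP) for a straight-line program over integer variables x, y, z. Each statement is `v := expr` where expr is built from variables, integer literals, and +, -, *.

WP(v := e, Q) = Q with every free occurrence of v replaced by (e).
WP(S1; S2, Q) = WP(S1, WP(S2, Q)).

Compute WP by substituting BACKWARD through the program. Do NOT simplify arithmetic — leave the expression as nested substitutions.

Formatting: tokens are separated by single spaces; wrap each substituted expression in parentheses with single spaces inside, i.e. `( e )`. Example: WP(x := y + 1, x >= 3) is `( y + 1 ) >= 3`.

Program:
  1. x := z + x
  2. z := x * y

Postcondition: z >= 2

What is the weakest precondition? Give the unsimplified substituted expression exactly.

post: z >= 2
stmt 2: z := x * y  -- replace 1 occurrence(s) of z with (x * y)
  => ( x * y ) >= 2
stmt 1: x := z + x  -- replace 1 occurrence(s) of x with (z + x)
  => ( ( z + x ) * y ) >= 2

Answer: ( ( z + x ) * y ) >= 2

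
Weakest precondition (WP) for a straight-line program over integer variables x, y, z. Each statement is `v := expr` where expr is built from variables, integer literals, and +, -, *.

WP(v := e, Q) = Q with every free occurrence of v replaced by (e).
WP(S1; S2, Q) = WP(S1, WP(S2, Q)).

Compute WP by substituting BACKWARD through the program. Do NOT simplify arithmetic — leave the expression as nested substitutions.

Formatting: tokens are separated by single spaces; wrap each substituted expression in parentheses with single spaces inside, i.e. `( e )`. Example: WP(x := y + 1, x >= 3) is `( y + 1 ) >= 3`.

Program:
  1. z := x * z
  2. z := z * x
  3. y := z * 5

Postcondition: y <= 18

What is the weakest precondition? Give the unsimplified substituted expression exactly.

Answer: ( ( ( x * z ) * x ) * 5 ) <= 18

Derivation:
post: y <= 18
stmt 3: y := z * 5  -- replace 1 occurrence(s) of y with (z * 5)
  => ( z * 5 ) <= 18
stmt 2: z := z * x  -- replace 1 occurrence(s) of z with (z * x)
  => ( ( z * x ) * 5 ) <= 18
stmt 1: z := x * z  -- replace 1 occurrence(s) of z with (x * z)
  => ( ( ( x * z ) * x ) * 5 ) <= 18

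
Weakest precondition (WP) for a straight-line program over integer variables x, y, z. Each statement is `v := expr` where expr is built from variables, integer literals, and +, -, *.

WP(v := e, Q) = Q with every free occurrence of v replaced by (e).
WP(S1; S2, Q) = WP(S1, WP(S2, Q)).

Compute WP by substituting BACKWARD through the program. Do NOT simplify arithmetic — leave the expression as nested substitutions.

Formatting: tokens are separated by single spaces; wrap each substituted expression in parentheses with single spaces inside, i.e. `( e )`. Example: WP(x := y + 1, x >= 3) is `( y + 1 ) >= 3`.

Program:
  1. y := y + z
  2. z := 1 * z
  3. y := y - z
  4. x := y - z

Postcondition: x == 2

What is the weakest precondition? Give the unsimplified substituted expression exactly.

Answer: ( ( ( y + z ) - ( 1 * z ) ) - ( 1 * z ) ) == 2

Derivation:
post: x == 2
stmt 4: x := y - z  -- replace 1 occurrence(s) of x with (y - z)
  => ( y - z ) == 2
stmt 3: y := y - z  -- replace 1 occurrence(s) of y with (y - z)
  => ( ( y - z ) - z ) == 2
stmt 2: z := 1 * z  -- replace 2 occurrence(s) of z with (1 * z)
  => ( ( y - ( 1 * z ) ) - ( 1 * z ) ) == 2
stmt 1: y := y + z  -- replace 1 occurrence(s) of y with (y + z)
  => ( ( ( y + z ) - ( 1 * z ) ) - ( 1 * z ) ) == 2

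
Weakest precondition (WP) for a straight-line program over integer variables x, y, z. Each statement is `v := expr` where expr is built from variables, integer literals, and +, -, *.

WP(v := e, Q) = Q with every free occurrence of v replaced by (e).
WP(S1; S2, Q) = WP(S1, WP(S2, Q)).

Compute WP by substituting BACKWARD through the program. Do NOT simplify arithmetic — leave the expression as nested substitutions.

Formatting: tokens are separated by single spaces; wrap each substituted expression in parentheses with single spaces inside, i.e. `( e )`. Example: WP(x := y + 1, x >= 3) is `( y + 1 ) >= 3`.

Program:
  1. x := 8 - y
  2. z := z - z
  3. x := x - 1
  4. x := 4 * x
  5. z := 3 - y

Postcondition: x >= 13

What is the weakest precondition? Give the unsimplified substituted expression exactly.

post: x >= 13
stmt 5: z := 3 - y  -- replace 0 occurrence(s) of z with (3 - y)
  => x >= 13
stmt 4: x := 4 * x  -- replace 1 occurrence(s) of x with (4 * x)
  => ( 4 * x ) >= 13
stmt 3: x := x - 1  -- replace 1 occurrence(s) of x with (x - 1)
  => ( 4 * ( x - 1 ) ) >= 13
stmt 2: z := z - z  -- replace 0 occurrence(s) of z with (z - z)
  => ( 4 * ( x - 1 ) ) >= 13
stmt 1: x := 8 - y  -- replace 1 occurrence(s) of x with (8 - y)
  => ( 4 * ( ( 8 - y ) - 1 ) ) >= 13

Answer: ( 4 * ( ( 8 - y ) - 1 ) ) >= 13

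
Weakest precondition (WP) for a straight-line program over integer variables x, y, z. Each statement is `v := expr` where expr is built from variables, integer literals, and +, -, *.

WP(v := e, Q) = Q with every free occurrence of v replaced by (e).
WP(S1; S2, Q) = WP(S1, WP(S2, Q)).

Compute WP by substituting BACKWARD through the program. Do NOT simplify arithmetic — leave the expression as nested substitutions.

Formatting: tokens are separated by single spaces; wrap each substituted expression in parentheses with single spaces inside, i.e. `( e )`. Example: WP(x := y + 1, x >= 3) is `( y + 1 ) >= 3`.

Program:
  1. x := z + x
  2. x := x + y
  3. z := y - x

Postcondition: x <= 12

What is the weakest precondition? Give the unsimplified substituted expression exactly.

post: x <= 12
stmt 3: z := y - x  -- replace 0 occurrence(s) of z with (y - x)
  => x <= 12
stmt 2: x := x + y  -- replace 1 occurrence(s) of x with (x + y)
  => ( x + y ) <= 12
stmt 1: x := z + x  -- replace 1 occurrence(s) of x with (z + x)
  => ( ( z + x ) + y ) <= 12

Answer: ( ( z + x ) + y ) <= 12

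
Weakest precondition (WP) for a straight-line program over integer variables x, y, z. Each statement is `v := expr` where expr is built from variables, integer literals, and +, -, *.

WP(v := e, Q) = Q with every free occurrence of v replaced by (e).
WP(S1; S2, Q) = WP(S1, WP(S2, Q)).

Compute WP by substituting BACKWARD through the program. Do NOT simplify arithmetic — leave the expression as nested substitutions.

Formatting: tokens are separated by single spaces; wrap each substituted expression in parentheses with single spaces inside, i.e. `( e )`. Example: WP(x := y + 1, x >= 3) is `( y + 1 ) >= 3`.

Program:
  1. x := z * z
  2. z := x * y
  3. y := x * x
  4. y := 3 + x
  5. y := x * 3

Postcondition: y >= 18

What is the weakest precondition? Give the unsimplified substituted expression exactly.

post: y >= 18
stmt 5: y := x * 3  -- replace 1 occurrence(s) of y with (x * 3)
  => ( x * 3 ) >= 18
stmt 4: y := 3 + x  -- replace 0 occurrence(s) of y with (3 + x)
  => ( x * 3 ) >= 18
stmt 3: y := x * x  -- replace 0 occurrence(s) of y with (x * x)
  => ( x * 3 ) >= 18
stmt 2: z := x * y  -- replace 0 occurrence(s) of z with (x * y)
  => ( x * 3 ) >= 18
stmt 1: x := z * z  -- replace 1 occurrence(s) of x with (z * z)
  => ( ( z * z ) * 3 ) >= 18

Answer: ( ( z * z ) * 3 ) >= 18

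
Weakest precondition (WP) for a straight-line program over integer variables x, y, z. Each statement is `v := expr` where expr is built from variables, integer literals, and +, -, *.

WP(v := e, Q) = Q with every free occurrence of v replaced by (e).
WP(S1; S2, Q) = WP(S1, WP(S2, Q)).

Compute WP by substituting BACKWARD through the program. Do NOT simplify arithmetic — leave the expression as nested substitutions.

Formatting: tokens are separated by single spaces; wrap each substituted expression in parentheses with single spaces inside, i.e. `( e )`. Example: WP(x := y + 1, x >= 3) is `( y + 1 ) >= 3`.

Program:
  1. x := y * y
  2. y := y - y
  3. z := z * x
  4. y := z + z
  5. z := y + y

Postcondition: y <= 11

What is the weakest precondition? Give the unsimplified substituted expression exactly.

Answer: ( ( z * ( y * y ) ) + ( z * ( y * y ) ) ) <= 11

Derivation:
post: y <= 11
stmt 5: z := y + y  -- replace 0 occurrence(s) of z with (y + y)
  => y <= 11
stmt 4: y := z + z  -- replace 1 occurrence(s) of y with (z + z)
  => ( z + z ) <= 11
stmt 3: z := z * x  -- replace 2 occurrence(s) of z with (z * x)
  => ( ( z * x ) + ( z * x ) ) <= 11
stmt 2: y := y - y  -- replace 0 occurrence(s) of y with (y - y)
  => ( ( z * x ) + ( z * x ) ) <= 11
stmt 1: x := y * y  -- replace 2 occurrence(s) of x with (y * y)
  => ( ( z * ( y * y ) ) + ( z * ( y * y ) ) ) <= 11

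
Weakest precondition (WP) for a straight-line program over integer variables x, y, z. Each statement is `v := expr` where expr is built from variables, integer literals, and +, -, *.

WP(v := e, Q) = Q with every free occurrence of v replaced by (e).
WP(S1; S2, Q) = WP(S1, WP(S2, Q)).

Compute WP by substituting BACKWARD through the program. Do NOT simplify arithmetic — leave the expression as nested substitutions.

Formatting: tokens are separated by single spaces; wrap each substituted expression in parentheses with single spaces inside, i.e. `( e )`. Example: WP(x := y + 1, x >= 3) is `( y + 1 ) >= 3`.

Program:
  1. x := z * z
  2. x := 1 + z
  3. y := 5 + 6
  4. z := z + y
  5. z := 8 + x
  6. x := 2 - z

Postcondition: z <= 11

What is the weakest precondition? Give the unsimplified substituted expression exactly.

post: z <= 11
stmt 6: x := 2 - z  -- replace 0 occurrence(s) of x with (2 - z)
  => z <= 11
stmt 5: z := 8 + x  -- replace 1 occurrence(s) of z with (8 + x)
  => ( 8 + x ) <= 11
stmt 4: z := z + y  -- replace 0 occurrence(s) of z with (z + y)
  => ( 8 + x ) <= 11
stmt 3: y := 5 + 6  -- replace 0 occurrence(s) of y with (5 + 6)
  => ( 8 + x ) <= 11
stmt 2: x := 1 + z  -- replace 1 occurrence(s) of x with (1 + z)
  => ( 8 + ( 1 + z ) ) <= 11
stmt 1: x := z * z  -- replace 0 occurrence(s) of x with (z * z)
  => ( 8 + ( 1 + z ) ) <= 11

Answer: ( 8 + ( 1 + z ) ) <= 11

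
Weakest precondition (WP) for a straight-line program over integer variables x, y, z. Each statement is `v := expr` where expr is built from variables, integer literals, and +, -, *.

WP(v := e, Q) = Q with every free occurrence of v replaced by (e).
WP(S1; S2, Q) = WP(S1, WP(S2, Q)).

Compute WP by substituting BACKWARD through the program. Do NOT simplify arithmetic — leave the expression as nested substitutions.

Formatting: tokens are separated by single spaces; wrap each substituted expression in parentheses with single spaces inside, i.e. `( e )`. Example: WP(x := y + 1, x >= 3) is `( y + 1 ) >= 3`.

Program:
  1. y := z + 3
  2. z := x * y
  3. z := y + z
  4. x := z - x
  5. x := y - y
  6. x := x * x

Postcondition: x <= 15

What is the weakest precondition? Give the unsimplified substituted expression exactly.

Answer: ( ( ( z + 3 ) - ( z + 3 ) ) * ( ( z + 3 ) - ( z + 3 ) ) ) <= 15

Derivation:
post: x <= 15
stmt 6: x := x * x  -- replace 1 occurrence(s) of x with (x * x)
  => ( x * x ) <= 15
stmt 5: x := y - y  -- replace 2 occurrence(s) of x with (y - y)
  => ( ( y - y ) * ( y - y ) ) <= 15
stmt 4: x := z - x  -- replace 0 occurrence(s) of x with (z - x)
  => ( ( y - y ) * ( y - y ) ) <= 15
stmt 3: z := y + z  -- replace 0 occurrence(s) of z with (y + z)
  => ( ( y - y ) * ( y - y ) ) <= 15
stmt 2: z := x * y  -- replace 0 occurrence(s) of z with (x * y)
  => ( ( y - y ) * ( y - y ) ) <= 15
stmt 1: y := z + 3  -- replace 4 occurrence(s) of y with (z + 3)
  => ( ( ( z + 3 ) - ( z + 3 ) ) * ( ( z + 3 ) - ( z + 3 ) ) ) <= 15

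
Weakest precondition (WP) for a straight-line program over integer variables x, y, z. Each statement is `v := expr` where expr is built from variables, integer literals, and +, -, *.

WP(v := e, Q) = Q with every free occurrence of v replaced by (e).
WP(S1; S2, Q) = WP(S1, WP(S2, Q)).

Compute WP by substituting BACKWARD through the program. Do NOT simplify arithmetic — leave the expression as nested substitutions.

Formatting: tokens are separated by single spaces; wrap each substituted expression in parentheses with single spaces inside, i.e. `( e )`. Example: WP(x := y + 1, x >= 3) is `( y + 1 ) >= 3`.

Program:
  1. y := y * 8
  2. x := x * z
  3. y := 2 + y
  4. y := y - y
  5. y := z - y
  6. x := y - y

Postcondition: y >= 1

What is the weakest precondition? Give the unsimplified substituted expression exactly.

post: y >= 1
stmt 6: x := y - y  -- replace 0 occurrence(s) of x with (y - y)
  => y >= 1
stmt 5: y := z - y  -- replace 1 occurrence(s) of y with (z - y)
  => ( z - y ) >= 1
stmt 4: y := y - y  -- replace 1 occurrence(s) of y with (y - y)
  => ( z - ( y - y ) ) >= 1
stmt 3: y := 2 + y  -- replace 2 occurrence(s) of y with (2 + y)
  => ( z - ( ( 2 + y ) - ( 2 + y ) ) ) >= 1
stmt 2: x := x * z  -- replace 0 occurrence(s) of x with (x * z)
  => ( z - ( ( 2 + y ) - ( 2 + y ) ) ) >= 1
stmt 1: y := y * 8  -- replace 2 occurrence(s) of y with (y * 8)
  => ( z - ( ( 2 + ( y * 8 ) ) - ( 2 + ( y * 8 ) ) ) ) >= 1

Answer: ( z - ( ( 2 + ( y * 8 ) ) - ( 2 + ( y * 8 ) ) ) ) >= 1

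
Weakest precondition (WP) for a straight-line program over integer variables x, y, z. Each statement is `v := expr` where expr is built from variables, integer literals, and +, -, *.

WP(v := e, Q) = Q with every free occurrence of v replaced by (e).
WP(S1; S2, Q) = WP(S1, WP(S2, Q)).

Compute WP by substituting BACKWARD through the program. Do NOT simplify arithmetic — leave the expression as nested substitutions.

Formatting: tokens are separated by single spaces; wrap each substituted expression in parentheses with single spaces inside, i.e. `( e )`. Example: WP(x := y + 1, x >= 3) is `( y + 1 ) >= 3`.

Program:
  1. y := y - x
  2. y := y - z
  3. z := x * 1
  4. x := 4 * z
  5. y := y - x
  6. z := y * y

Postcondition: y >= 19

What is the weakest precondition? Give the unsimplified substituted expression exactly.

post: y >= 19
stmt 6: z := y * y  -- replace 0 occurrence(s) of z with (y * y)
  => y >= 19
stmt 5: y := y - x  -- replace 1 occurrence(s) of y with (y - x)
  => ( y - x ) >= 19
stmt 4: x := 4 * z  -- replace 1 occurrence(s) of x with (4 * z)
  => ( y - ( 4 * z ) ) >= 19
stmt 3: z := x * 1  -- replace 1 occurrence(s) of z with (x * 1)
  => ( y - ( 4 * ( x * 1 ) ) ) >= 19
stmt 2: y := y - z  -- replace 1 occurrence(s) of y with (y - z)
  => ( ( y - z ) - ( 4 * ( x * 1 ) ) ) >= 19
stmt 1: y := y - x  -- replace 1 occurrence(s) of y with (y - x)
  => ( ( ( y - x ) - z ) - ( 4 * ( x * 1 ) ) ) >= 19

Answer: ( ( ( y - x ) - z ) - ( 4 * ( x * 1 ) ) ) >= 19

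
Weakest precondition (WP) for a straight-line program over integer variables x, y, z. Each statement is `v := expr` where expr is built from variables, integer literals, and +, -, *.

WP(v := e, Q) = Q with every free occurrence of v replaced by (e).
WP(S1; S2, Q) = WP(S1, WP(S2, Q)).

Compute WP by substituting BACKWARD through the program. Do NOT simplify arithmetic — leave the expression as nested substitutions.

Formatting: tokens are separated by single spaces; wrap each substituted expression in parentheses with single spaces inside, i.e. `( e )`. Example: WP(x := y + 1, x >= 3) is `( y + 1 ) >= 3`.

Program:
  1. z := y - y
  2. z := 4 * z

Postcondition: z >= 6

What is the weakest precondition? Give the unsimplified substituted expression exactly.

Answer: ( 4 * ( y - y ) ) >= 6

Derivation:
post: z >= 6
stmt 2: z := 4 * z  -- replace 1 occurrence(s) of z with (4 * z)
  => ( 4 * z ) >= 6
stmt 1: z := y - y  -- replace 1 occurrence(s) of z with (y - y)
  => ( 4 * ( y - y ) ) >= 6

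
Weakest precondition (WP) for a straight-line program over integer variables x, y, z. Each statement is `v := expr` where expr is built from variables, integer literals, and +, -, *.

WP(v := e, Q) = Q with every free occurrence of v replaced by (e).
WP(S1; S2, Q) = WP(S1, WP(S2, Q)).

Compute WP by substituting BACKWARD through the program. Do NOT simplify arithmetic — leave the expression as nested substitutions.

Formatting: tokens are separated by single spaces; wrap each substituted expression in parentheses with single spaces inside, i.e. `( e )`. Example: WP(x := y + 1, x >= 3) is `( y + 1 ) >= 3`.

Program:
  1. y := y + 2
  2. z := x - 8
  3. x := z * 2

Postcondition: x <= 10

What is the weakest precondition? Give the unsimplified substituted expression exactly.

Answer: ( ( x - 8 ) * 2 ) <= 10

Derivation:
post: x <= 10
stmt 3: x := z * 2  -- replace 1 occurrence(s) of x with (z * 2)
  => ( z * 2 ) <= 10
stmt 2: z := x - 8  -- replace 1 occurrence(s) of z with (x - 8)
  => ( ( x - 8 ) * 2 ) <= 10
stmt 1: y := y + 2  -- replace 0 occurrence(s) of y with (y + 2)
  => ( ( x - 8 ) * 2 ) <= 10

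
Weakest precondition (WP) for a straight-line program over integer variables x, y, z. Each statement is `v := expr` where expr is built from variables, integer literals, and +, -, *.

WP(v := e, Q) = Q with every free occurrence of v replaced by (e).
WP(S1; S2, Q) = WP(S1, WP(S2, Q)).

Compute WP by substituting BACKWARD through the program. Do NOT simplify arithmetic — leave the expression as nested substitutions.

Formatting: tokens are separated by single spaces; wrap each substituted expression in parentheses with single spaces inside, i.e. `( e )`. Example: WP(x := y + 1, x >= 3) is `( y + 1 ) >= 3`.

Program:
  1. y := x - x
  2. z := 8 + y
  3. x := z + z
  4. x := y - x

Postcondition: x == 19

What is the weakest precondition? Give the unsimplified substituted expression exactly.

post: x == 19
stmt 4: x := y - x  -- replace 1 occurrence(s) of x with (y - x)
  => ( y - x ) == 19
stmt 3: x := z + z  -- replace 1 occurrence(s) of x with (z + z)
  => ( y - ( z + z ) ) == 19
stmt 2: z := 8 + y  -- replace 2 occurrence(s) of z with (8 + y)
  => ( y - ( ( 8 + y ) + ( 8 + y ) ) ) == 19
stmt 1: y := x - x  -- replace 3 occurrence(s) of y with (x - x)
  => ( ( x - x ) - ( ( 8 + ( x - x ) ) + ( 8 + ( x - x ) ) ) ) == 19

Answer: ( ( x - x ) - ( ( 8 + ( x - x ) ) + ( 8 + ( x - x ) ) ) ) == 19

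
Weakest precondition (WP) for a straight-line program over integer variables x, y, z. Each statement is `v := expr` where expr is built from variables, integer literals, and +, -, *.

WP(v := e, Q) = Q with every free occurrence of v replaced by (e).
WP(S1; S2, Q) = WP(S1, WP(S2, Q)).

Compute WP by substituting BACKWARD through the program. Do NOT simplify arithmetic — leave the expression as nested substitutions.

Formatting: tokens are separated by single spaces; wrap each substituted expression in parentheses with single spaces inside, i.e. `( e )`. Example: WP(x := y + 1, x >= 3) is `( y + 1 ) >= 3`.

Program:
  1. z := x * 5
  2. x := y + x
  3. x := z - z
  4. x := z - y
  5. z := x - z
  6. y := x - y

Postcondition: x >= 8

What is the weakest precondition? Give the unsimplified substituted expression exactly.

post: x >= 8
stmt 6: y := x - y  -- replace 0 occurrence(s) of y with (x - y)
  => x >= 8
stmt 5: z := x - z  -- replace 0 occurrence(s) of z with (x - z)
  => x >= 8
stmt 4: x := z - y  -- replace 1 occurrence(s) of x with (z - y)
  => ( z - y ) >= 8
stmt 3: x := z - z  -- replace 0 occurrence(s) of x with (z - z)
  => ( z - y ) >= 8
stmt 2: x := y + x  -- replace 0 occurrence(s) of x with (y + x)
  => ( z - y ) >= 8
stmt 1: z := x * 5  -- replace 1 occurrence(s) of z with (x * 5)
  => ( ( x * 5 ) - y ) >= 8

Answer: ( ( x * 5 ) - y ) >= 8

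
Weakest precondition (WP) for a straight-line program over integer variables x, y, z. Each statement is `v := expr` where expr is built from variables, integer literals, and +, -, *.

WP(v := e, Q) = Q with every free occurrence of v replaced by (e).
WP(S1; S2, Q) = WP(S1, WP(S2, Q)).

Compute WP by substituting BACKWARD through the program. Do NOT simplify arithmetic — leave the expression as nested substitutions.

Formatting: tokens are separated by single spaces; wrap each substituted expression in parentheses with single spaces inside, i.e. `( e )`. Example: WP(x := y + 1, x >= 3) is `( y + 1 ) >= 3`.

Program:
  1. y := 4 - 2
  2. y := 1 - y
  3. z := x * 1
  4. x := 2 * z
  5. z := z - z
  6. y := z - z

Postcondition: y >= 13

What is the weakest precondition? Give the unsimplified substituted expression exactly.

post: y >= 13
stmt 6: y := z - z  -- replace 1 occurrence(s) of y with (z - z)
  => ( z - z ) >= 13
stmt 5: z := z - z  -- replace 2 occurrence(s) of z with (z - z)
  => ( ( z - z ) - ( z - z ) ) >= 13
stmt 4: x := 2 * z  -- replace 0 occurrence(s) of x with (2 * z)
  => ( ( z - z ) - ( z - z ) ) >= 13
stmt 3: z := x * 1  -- replace 4 occurrence(s) of z with (x * 1)
  => ( ( ( x * 1 ) - ( x * 1 ) ) - ( ( x * 1 ) - ( x * 1 ) ) ) >= 13
stmt 2: y := 1 - y  -- replace 0 occurrence(s) of y with (1 - y)
  => ( ( ( x * 1 ) - ( x * 1 ) ) - ( ( x * 1 ) - ( x * 1 ) ) ) >= 13
stmt 1: y := 4 - 2  -- replace 0 occurrence(s) of y with (4 - 2)
  => ( ( ( x * 1 ) - ( x * 1 ) ) - ( ( x * 1 ) - ( x * 1 ) ) ) >= 13

Answer: ( ( ( x * 1 ) - ( x * 1 ) ) - ( ( x * 1 ) - ( x * 1 ) ) ) >= 13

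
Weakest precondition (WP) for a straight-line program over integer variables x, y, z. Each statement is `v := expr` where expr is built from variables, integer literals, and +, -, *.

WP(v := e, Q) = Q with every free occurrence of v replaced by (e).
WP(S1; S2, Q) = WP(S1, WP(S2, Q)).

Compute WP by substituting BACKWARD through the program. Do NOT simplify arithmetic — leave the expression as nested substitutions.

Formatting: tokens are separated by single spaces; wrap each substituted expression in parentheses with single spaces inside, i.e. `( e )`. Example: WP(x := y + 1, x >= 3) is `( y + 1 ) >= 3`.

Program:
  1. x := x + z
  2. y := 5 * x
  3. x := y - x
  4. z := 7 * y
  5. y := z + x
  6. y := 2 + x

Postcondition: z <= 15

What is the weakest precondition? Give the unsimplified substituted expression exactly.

post: z <= 15
stmt 6: y := 2 + x  -- replace 0 occurrence(s) of y with (2 + x)
  => z <= 15
stmt 5: y := z + x  -- replace 0 occurrence(s) of y with (z + x)
  => z <= 15
stmt 4: z := 7 * y  -- replace 1 occurrence(s) of z with (7 * y)
  => ( 7 * y ) <= 15
stmt 3: x := y - x  -- replace 0 occurrence(s) of x with (y - x)
  => ( 7 * y ) <= 15
stmt 2: y := 5 * x  -- replace 1 occurrence(s) of y with (5 * x)
  => ( 7 * ( 5 * x ) ) <= 15
stmt 1: x := x + z  -- replace 1 occurrence(s) of x with (x + z)
  => ( 7 * ( 5 * ( x + z ) ) ) <= 15

Answer: ( 7 * ( 5 * ( x + z ) ) ) <= 15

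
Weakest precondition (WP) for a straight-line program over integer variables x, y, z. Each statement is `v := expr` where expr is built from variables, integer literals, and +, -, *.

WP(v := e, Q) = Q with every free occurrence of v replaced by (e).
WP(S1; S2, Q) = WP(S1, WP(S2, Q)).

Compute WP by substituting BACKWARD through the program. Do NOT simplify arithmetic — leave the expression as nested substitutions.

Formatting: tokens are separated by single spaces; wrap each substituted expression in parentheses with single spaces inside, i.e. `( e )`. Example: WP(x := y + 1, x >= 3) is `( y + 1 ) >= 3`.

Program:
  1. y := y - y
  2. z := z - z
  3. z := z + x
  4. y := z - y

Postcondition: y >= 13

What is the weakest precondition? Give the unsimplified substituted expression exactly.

Answer: ( ( ( z - z ) + x ) - ( y - y ) ) >= 13

Derivation:
post: y >= 13
stmt 4: y := z - y  -- replace 1 occurrence(s) of y with (z - y)
  => ( z - y ) >= 13
stmt 3: z := z + x  -- replace 1 occurrence(s) of z with (z + x)
  => ( ( z + x ) - y ) >= 13
stmt 2: z := z - z  -- replace 1 occurrence(s) of z with (z - z)
  => ( ( ( z - z ) + x ) - y ) >= 13
stmt 1: y := y - y  -- replace 1 occurrence(s) of y with (y - y)
  => ( ( ( z - z ) + x ) - ( y - y ) ) >= 13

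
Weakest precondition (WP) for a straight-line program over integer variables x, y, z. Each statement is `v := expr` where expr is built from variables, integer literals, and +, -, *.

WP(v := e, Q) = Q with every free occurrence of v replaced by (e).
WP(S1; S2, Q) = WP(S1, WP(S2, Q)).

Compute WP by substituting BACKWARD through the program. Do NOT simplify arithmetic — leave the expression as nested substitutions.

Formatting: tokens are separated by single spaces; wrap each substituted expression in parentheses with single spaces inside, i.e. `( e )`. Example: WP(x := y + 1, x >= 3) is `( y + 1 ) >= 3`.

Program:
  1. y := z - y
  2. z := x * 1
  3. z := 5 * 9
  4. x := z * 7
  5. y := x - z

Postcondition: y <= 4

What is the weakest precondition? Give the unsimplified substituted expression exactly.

post: y <= 4
stmt 5: y := x - z  -- replace 1 occurrence(s) of y with (x - z)
  => ( x - z ) <= 4
stmt 4: x := z * 7  -- replace 1 occurrence(s) of x with (z * 7)
  => ( ( z * 7 ) - z ) <= 4
stmt 3: z := 5 * 9  -- replace 2 occurrence(s) of z with (5 * 9)
  => ( ( ( 5 * 9 ) * 7 ) - ( 5 * 9 ) ) <= 4
stmt 2: z := x * 1  -- replace 0 occurrence(s) of z with (x * 1)
  => ( ( ( 5 * 9 ) * 7 ) - ( 5 * 9 ) ) <= 4
stmt 1: y := z - y  -- replace 0 occurrence(s) of y with (z - y)
  => ( ( ( 5 * 9 ) * 7 ) - ( 5 * 9 ) ) <= 4

Answer: ( ( ( 5 * 9 ) * 7 ) - ( 5 * 9 ) ) <= 4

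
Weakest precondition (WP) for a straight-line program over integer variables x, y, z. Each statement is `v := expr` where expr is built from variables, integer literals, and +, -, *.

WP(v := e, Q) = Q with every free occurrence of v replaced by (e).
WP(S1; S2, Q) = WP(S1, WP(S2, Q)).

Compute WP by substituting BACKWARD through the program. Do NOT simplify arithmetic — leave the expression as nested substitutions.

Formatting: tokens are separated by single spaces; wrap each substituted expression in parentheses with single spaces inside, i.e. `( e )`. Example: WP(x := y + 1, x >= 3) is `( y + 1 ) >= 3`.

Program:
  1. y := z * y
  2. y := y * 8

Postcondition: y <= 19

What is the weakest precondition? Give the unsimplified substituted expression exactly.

Answer: ( ( z * y ) * 8 ) <= 19

Derivation:
post: y <= 19
stmt 2: y := y * 8  -- replace 1 occurrence(s) of y with (y * 8)
  => ( y * 8 ) <= 19
stmt 1: y := z * y  -- replace 1 occurrence(s) of y with (z * y)
  => ( ( z * y ) * 8 ) <= 19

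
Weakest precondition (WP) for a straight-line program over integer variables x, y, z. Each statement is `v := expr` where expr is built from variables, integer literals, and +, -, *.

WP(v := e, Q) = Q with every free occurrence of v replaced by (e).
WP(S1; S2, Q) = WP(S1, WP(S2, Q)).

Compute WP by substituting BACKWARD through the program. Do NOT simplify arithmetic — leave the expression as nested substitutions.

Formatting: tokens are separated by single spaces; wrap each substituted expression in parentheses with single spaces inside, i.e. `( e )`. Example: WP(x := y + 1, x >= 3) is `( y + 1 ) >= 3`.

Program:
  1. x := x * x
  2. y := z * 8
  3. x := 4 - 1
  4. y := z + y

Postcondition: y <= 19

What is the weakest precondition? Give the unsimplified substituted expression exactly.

post: y <= 19
stmt 4: y := z + y  -- replace 1 occurrence(s) of y with (z + y)
  => ( z + y ) <= 19
stmt 3: x := 4 - 1  -- replace 0 occurrence(s) of x with (4 - 1)
  => ( z + y ) <= 19
stmt 2: y := z * 8  -- replace 1 occurrence(s) of y with (z * 8)
  => ( z + ( z * 8 ) ) <= 19
stmt 1: x := x * x  -- replace 0 occurrence(s) of x with (x * x)
  => ( z + ( z * 8 ) ) <= 19

Answer: ( z + ( z * 8 ) ) <= 19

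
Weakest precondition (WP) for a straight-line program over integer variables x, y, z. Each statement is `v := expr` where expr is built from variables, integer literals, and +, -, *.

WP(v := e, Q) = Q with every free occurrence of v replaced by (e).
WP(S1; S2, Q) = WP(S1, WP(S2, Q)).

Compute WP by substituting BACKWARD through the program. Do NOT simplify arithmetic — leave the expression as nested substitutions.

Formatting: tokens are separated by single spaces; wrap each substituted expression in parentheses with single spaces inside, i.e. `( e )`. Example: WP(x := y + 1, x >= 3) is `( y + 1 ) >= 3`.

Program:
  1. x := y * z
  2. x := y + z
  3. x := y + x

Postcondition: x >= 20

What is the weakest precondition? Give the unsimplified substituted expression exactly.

post: x >= 20
stmt 3: x := y + x  -- replace 1 occurrence(s) of x with (y + x)
  => ( y + x ) >= 20
stmt 2: x := y + z  -- replace 1 occurrence(s) of x with (y + z)
  => ( y + ( y + z ) ) >= 20
stmt 1: x := y * z  -- replace 0 occurrence(s) of x with (y * z)
  => ( y + ( y + z ) ) >= 20

Answer: ( y + ( y + z ) ) >= 20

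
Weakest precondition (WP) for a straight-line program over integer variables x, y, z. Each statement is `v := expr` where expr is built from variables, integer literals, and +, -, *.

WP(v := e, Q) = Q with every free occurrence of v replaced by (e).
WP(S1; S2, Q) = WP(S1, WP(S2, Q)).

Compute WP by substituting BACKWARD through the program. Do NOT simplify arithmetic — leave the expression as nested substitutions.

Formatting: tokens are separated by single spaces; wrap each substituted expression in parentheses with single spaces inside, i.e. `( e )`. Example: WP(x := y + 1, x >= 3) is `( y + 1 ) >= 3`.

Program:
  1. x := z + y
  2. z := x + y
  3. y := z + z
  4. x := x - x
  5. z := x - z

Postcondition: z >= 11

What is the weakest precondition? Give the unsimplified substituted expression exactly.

post: z >= 11
stmt 5: z := x - z  -- replace 1 occurrence(s) of z with (x - z)
  => ( x - z ) >= 11
stmt 4: x := x - x  -- replace 1 occurrence(s) of x with (x - x)
  => ( ( x - x ) - z ) >= 11
stmt 3: y := z + z  -- replace 0 occurrence(s) of y with (z + z)
  => ( ( x - x ) - z ) >= 11
stmt 2: z := x + y  -- replace 1 occurrence(s) of z with (x + y)
  => ( ( x - x ) - ( x + y ) ) >= 11
stmt 1: x := z + y  -- replace 3 occurrence(s) of x with (z + y)
  => ( ( ( z + y ) - ( z + y ) ) - ( ( z + y ) + y ) ) >= 11

Answer: ( ( ( z + y ) - ( z + y ) ) - ( ( z + y ) + y ) ) >= 11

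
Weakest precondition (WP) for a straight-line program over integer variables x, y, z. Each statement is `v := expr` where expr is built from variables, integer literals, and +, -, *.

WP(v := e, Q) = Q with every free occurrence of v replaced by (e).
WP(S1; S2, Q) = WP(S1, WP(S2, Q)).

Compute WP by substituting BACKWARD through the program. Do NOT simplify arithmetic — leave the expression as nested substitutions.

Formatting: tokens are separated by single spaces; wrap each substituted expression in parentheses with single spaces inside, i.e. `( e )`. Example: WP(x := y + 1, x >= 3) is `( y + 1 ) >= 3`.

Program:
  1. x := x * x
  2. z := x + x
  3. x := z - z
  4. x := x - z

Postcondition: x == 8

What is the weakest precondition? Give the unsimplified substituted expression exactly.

post: x == 8
stmt 4: x := x - z  -- replace 1 occurrence(s) of x with (x - z)
  => ( x - z ) == 8
stmt 3: x := z - z  -- replace 1 occurrence(s) of x with (z - z)
  => ( ( z - z ) - z ) == 8
stmt 2: z := x + x  -- replace 3 occurrence(s) of z with (x + x)
  => ( ( ( x + x ) - ( x + x ) ) - ( x + x ) ) == 8
stmt 1: x := x * x  -- replace 6 occurrence(s) of x with (x * x)
  => ( ( ( ( x * x ) + ( x * x ) ) - ( ( x * x ) + ( x * x ) ) ) - ( ( x * x ) + ( x * x ) ) ) == 8

Answer: ( ( ( ( x * x ) + ( x * x ) ) - ( ( x * x ) + ( x * x ) ) ) - ( ( x * x ) + ( x * x ) ) ) == 8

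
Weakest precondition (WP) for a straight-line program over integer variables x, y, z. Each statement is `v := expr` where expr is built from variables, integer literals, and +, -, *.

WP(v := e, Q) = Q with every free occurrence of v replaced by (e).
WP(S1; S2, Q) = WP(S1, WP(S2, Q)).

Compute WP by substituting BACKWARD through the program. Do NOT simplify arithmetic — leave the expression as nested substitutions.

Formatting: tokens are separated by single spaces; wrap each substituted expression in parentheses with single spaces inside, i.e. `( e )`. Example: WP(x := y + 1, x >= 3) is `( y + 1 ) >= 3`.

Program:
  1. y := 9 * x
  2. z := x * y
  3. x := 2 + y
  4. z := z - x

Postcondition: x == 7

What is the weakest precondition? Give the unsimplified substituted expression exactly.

post: x == 7
stmt 4: z := z - x  -- replace 0 occurrence(s) of z with (z - x)
  => x == 7
stmt 3: x := 2 + y  -- replace 1 occurrence(s) of x with (2 + y)
  => ( 2 + y ) == 7
stmt 2: z := x * y  -- replace 0 occurrence(s) of z with (x * y)
  => ( 2 + y ) == 7
stmt 1: y := 9 * x  -- replace 1 occurrence(s) of y with (9 * x)
  => ( 2 + ( 9 * x ) ) == 7

Answer: ( 2 + ( 9 * x ) ) == 7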